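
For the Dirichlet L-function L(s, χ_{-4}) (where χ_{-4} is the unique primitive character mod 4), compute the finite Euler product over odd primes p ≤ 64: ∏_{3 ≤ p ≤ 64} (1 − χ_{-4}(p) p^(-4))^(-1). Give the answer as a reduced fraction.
∏ = 81934214988902113115031508050672702841756592198516788686922065253543/82850154482442028729801746725895742819441886414557775886809038848000

The odd primes p ≤ 64 are [3, 5, 7, 11, 13, 17, 19, 23, 29, 31, 37, 41, 43, 47, 53, 59, 61]. For each, χ(p) = 1 if p ≡ 1 mod 4, χ(p) = −1 if p ≡ 3 mod 4. Taking (1 − χ(p)/p^4)^(-1) = p^4/(p^4 − χ(p)): (1 − (-1)/3^4)^(-1) · (1 − (1)/5^4)^(-1) · (1 − (-1)/7^4)^(-1) · (1 − (-1)/11^4)^(-1) · (1 − (1)/13^4)^(-1) · (1 − (1)/17^4)^(-1) · (1 − (-1)/19^4)^(-1) · (1 − (-1)/23^4)^(-1) · (1 − (1)/29^4)^(-1) · (1 − (-1)/31^4)^(-1) · (1 − (1)/37^4)^(-1) · (1 − (1)/41^4)^(-1) · (1 − (-1)/43^4)^(-1) · (1 − (-1)/47^4)^(-1) · (1 − (1)/53^4)^(-1) · (1 − (-1)/59^4)^(-1) · (1 − (1)/61^4)^(-1) = 81934214988902113115031508050672702841756592198516788686922065253543/82850154482442028729801746725895742819441886414557775886809038848000.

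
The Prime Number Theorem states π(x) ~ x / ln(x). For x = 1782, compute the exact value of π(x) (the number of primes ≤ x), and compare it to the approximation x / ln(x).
π(1782) = 275;  x/ln(x) ≈ 238.06;  relative error ≈ 13.43%.

Directly count primes up to 1782: π(1782) = 275. The PNT approximation gives 1782/ln(1782) ≈ 1782/7.48549 ≈ 238.06. Relative error (π(x) − x/ln(x)) / π(x) ≈ 13.43%; the approximation is known to undercount slightly (Li(x) is a better estimate).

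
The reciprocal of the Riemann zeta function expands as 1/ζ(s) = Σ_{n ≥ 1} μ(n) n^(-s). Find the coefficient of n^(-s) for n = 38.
μ(38) = 1

Factor n = 38 = 2 · 19. μ(n) = 0 if any exponent ≥ 2 (not squarefree); otherwise μ(n) = (−1)^{ω(n)} where ω(n) is the number of distinct prime factors. Applying: μ(38) = 1.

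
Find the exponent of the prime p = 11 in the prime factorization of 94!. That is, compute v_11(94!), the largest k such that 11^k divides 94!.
v_11(94!) = 8

Legendre's formula: v_p(n!) = Σ_{k ≥ 1} ⌊n / p^k⌋. For p = 11, n = 94, the terms are:
  ⌊94/11^1⌋ = ⌊94/11⌋ = 8
(the next term ⌊94/11^2⌋ = 0, terminating the sum). Summing: v_11(94!) = 8 = 8.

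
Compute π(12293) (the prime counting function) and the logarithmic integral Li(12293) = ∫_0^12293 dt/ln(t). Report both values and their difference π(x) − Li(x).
π(12293) = 1470;  Li(12293) ≈ 1492.25;  π(x) − Li(x) ≈ -22.25.

Direct count of primes ≤ 12293 gives π(12293) = 1470. Numerical evaluation of the logarithmic integral gives Li(12293) ≈ 1492.25. The difference π(x) − Li(x) ≈ -22.25 is typically negative for small/moderate x (Li(x) overestimates), though Littlewood's theorem shows this sign changes infinitely often.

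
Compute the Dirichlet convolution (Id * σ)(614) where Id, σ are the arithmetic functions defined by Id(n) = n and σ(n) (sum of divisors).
(Id * σ)(614) = 3075

Divisors of 614: [1, 2, 307, 614]. For each d | 614:
  d = 1: Id(1) · σ(614/1) = 1 · 924 = 924
  d = 2: Id(2) · σ(614/2) = 2 · 308 = 616
  d = 307: Id(307) · σ(614/307) = 307 · 3 = 921
  d = 614: Id(614) · σ(614/614) = 614 · 1 = 614
Summing: (Id * σ)(614) = 924 + 616 + 921 + 614 = 3075.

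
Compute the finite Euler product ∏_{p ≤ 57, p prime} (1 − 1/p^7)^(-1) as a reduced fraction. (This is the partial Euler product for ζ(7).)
∏ = 72859781352345946164271325208512748367496302513429047898775811498046799405380225394802980517015901501332936608125/72256491859259542003929080814473893559535113224475133477501839873036689289530416476883582246279412849505472872448

The primes p ≤ 57 are [2, 3, 5, 7, 11, 13, 17, 19, 23, 29, 31, 37, 41, 43, 47, 53]. For each prime, (1 − 1/p^7)^(-1) = p^7 / (p^7 − 1). The product is (1 − 1/2^7)^(-1), (1 − 1/3^7)^(-1), (1 − 1/5^7)^(-1), (1 − 1/7^7)^(-1), (1 − 1/11^7)^(-1), (1 − 1/13^7)^(-1), (1 − 1/17^7)^(-1), (1 − 1/19^7)^(-1), (1 − 1/23^7)^(-1), (1 − 1/29^7)^(-1), (1 − 1/31^7)^(-1), (1 − 1/37^7)^(-1), (1 − 1/41^7)^(-1), (1 − 1/43^7)^(-1), (1 − 1/47^7)^(-1), (1 − 1/53^7)^(-1) = ∏ p^7 / (p^7 − 1) = 72859781352345946164271325208512748367496302513429047898775811498046799405380225394802980517015901501332936608125/72256491859259542003929080814473893559535113224475133477501839873036689289530416476883582246279412849505472872448.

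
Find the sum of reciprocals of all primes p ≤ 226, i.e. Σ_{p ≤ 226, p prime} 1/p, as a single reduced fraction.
Σ 1/p = 718699639327957473429492425322377115938612460993073775465130392853544377727917042657991/367009731827331916465034565550136732339800312955331782619462457039988073311157667212930

π(226) = 48, so the primes ≤ 226 are [2, 3, 5, 7, 11, 13, 17, 19, 23, 29, 31, 37, 41, 43, 47, 53, 59, 61, 67, 71, 73, 79, 83, 89, 97, 101, 103, 107, 109, 113, 127, 131, 137, 139, 149, 151, 157, 163, 167, 173, 179, 181, 191, 193, 197, 199, 211, 223]. Summing 1/p over these primes: 718699639327957473429492425322377115938612460993073775465130392853544377727917042657991/367009731827331916465034565550136732339800312955331782619462457039988073311157667212930 ≈ 1.9583. Mertens estimate ln ln(226) + 0.2615 ≈ 1.9517.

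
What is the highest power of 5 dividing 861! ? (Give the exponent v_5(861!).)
v_5(861!) = 213

Legendre's formula: v_p(n!) = Σ_{k ≥ 1} ⌊n / p^k⌋. For p = 5, n = 861, the terms are:
  ⌊861/5^1⌋ = ⌊861/5⌋ = 172
  ⌊861/5^2⌋ = ⌊861/25⌋ = 34
  ⌊861/5^3⌋ = ⌊861/125⌋ = 6
  ⌊861/5^4⌋ = ⌊861/625⌋ = 1
(the next term ⌊861/5^5⌋ = 0, terminating the sum). Summing: v_5(861!) = 172 + 34 + 6 + 1 = 213.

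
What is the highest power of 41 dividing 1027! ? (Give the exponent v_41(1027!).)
v_41(1027!) = 25

Legendre's formula: v_p(n!) = Σ_{k ≥ 1} ⌊n / p^k⌋. For p = 41, n = 1027, the terms are:
  ⌊1027/41^1⌋ = ⌊1027/41⌋ = 25
(the next term ⌊1027/41^2⌋ = 0, terminating the sum). Summing: v_41(1027!) = 25 = 25.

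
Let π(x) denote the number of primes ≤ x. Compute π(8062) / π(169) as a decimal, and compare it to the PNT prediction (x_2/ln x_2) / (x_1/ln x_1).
π(8062)/π(169) = 1013/39 ≈ 25.9744;  PNT prediction ≈ 27.2062.

π(169) = 39 and π(8062) = 1013, so π(8062)/π(169) ≈ 25.9744. The PNT-predicted ratio is (8062/ln(8062)) / (169/ln(169)) ≈ 27.2062. The two agree to within a few percent, as expected.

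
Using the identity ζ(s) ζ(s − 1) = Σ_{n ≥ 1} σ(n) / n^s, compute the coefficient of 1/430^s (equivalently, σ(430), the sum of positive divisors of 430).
σ(430) = 792

In the product (Σ m^0/m^s)(Σ k / k^s) = Σ (Σ_{d | n} d) / n^s, the coefficient of 1/n^s is σ(n) = Σ_{d | n} d. For n = 430, divisors are [1, 2, 5, 10, 43, 86, 215, 430]; summing: σ(430) = 792.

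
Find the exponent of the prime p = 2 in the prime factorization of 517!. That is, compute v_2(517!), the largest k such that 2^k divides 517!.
v_2(517!) = 514

Legendre's formula: v_p(n!) = Σ_{k ≥ 1} ⌊n / p^k⌋. For p = 2, n = 517, the terms are:
  ⌊517/2^1⌋ = ⌊517/2⌋ = 258
  ⌊517/2^2⌋ = ⌊517/4⌋ = 129
  ⌊517/2^3⌋ = ⌊517/8⌋ = 64
  ⌊517/2^4⌋ = ⌊517/16⌋ = 32
  ⌊517/2^5⌋ = ⌊517/32⌋ = 16
  ⌊517/2^6⌋ = ⌊517/64⌋ = 8
  ⌊517/2^7⌋ = ⌊517/128⌋ = 4
  ⌊517/2^8⌋ = ⌊517/256⌋ = 2
  ⌊517/2^9⌋ = ⌊517/512⌋ = 1
(the next term ⌊517/2^10⌋ = 0, terminating the sum). Summing: v_2(517!) = 258 + 129 + 64 + 32 + 16 + 8 + 4 + 2 + 1 = 514.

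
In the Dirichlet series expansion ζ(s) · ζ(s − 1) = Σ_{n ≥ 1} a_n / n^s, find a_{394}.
σ(394) = 594

In the product (Σ m^0/m^s)(Σ k / k^s) = Σ (Σ_{d | n} d) / n^s, the coefficient of 1/n^s is σ(n) = Σ_{d | n} d. For n = 394, divisors are [1, 2, 197, 394]; summing: σ(394) = 594.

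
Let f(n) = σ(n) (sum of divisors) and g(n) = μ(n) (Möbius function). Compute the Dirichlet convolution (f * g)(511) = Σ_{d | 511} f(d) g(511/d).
(σ * μ)(511) = 511

Divisors of 511: [1, 7, 73, 511]. For each d | 511:
  d = 1: σ(1) · μ(511/1) = 1 · 1 = 1
  d = 7: σ(7) · μ(511/7) = 8 · -1 = -8
  d = 73: σ(73) · μ(511/73) = 74 · -1 = -74
  d = 511: σ(511) · μ(511/511) = 592 · 1 = 592
Summing: (σ * μ)(511) = 1 + -8 + -74 + 592 = 511.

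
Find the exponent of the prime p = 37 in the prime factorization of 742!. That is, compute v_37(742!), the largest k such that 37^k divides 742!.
v_37(742!) = 20

Legendre's formula: v_p(n!) = Σ_{k ≥ 1} ⌊n / p^k⌋. For p = 37, n = 742, the terms are:
  ⌊742/37^1⌋ = ⌊742/37⌋ = 20
(the next term ⌊742/37^2⌋ = 0, terminating the sum). Summing: v_37(742!) = 20 = 20.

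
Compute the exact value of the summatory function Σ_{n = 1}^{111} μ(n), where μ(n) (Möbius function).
Σ_{n ≤ 111} μ(n) = -4

Compute μ(n) for each 1 ≤ n ≤ 111: μ(1) = 1, μ(2) = -1, μ(3) = -1, μ(4) = 0, μ(5) = -1, μ(6) = 1, μ(7) = -1, μ(8) = 0, μ(9) = 0, μ(10) = 1, μ(11) = -1, μ(12) = 0, μ(13) = -1, μ(14) = 1, μ(15) = 1, μ(16) = 0, μ(17) = -1, μ(18) = 0, μ(19) = -1, μ(20) = 0, μ(21) = 1, μ(22) = 1, μ(23) = -1, μ(24) = 0, μ(25) = 0, μ(26) = 1, μ(27) = 0, μ(28) = 0, μ(29) = -1, μ(30) = -1, μ(31) = -1, μ(32) = 0, μ(33) = 1, μ(34) = 1, μ(35) = 1, μ(36) = 0, μ(37) = -1, μ(38) = 1, μ(39) = 1, μ(40) = 0, μ(41) = -1, μ(42) = -1, μ(43) = -1, μ(44) = 0, μ(45) = 0, μ(46) = 1, μ(47) = -1, μ(48) = 0, μ(49) = 0, μ(50) = 0, μ(51) = 1, μ(52) = 0, μ(53) = -1, μ(54) = 0, μ(55) = 1, μ(56) = 0, μ(57) = 1, μ(58) = 1, μ(59) = -1, μ(60) = 0, μ(61) = -1, μ(62) = 1, μ(63) = 0, μ(64) = 0, μ(65) = 1, μ(66) = -1, μ(67) = -1, μ(68) = 0, μ(69) = 1, μ(70) = -1, μ(71) = -1, μ(72) = 0, μ(73) = -1, μ(74) = 1, μ(75) = 0, μ(76) = 0, μ(77) = 1, μ(78) = -1, μ(79) = -1, μ(80) = 0, μ(81) = 0, μ(82) = 1, μ(83) = -1, μ(84) = 0, μ(85) = 1, μ(86) = 1, μ(87) = 1, μ(88) = 0, μ(89) = -1, μ(90) = 0, μ(91) = 1, μ(92) = 0, μ(93) = 1, μ(94) = 1, μ(95) = 1, μ(96) = 0, μ(97) = -1, μ(98) = 0, μ(99) = 0, μ(100) = 0, μ(101) = -1, μ(102) = -1, μ(103) = -1, μ(104) = 0, μ(105) = -1, μ(106) = 1, μ(107) = -1, μ(108) = 0, μ(109) = -1, μ(110) = -1, μ(111) = 1. Summing all 111 values: -4. (Mertens function M(x) = Σ_{n ≤ x} μ(n); on average M(x) should be small (PNT ⟺ M(x) = o(x)).)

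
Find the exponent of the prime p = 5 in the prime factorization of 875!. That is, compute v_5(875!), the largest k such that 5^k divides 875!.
v_5(875!) = 218

Legendre's formula: v_p(n!) = Σ_{k ≥ 1} ⌊n / p^k⌋. For p = 5, n = 875, the terms are:
  ⌊875/5^1⌋ = ⌊875/5⌋ = 175
  ⌊875/5^2⌋ = ⌊875/25⌋ = 35
  ⌊875/5^3⌋ = ⌊875/125⌋ = 7
  ⌊875/5^4⌋ = ⌊875/625⌋ = 1
(the next term ⌊875/5^5⌋ = 0, terminating the sum). Summing: v_5(875!) = 175 + 35 + 7 + 1 = 218.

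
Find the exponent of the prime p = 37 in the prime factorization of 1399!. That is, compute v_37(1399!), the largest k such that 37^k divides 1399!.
v_37(1399!) = 38

Legendre's formula: v_p(n!) = Σ_{k ≥ 1} ⌊n / p^k⌋. For p = 37, n = 1399, the terms are:
  ⌊1399/37^1⌋ = ⌊1399/37⌋ = 37
  ⌊1399/37^2⌋ = ⌊1399/1369⌋ = 1
(the next term ⌊1399/37^3⌋ = 0, terminating the sum). Summing: v_37(1399!) = 37 + 1 = 38.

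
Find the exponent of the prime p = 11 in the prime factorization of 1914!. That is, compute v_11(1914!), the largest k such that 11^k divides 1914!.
v_11(1914!) = 190

Legendre's formula: v_p(n!) = Σ_{k ≥ 1} ⌊n / p^k⌋. For p = 11, n = 1914, the terms are:
  ⌊1914/11^1⌋ = ⌊1914/11⌋ = 174
  ⌊1914/11^2⌋ = ⌊1914/121⌋ = 15
  ⌊1914/11^3⌋ = ⌊1914/1331⌋ = 1
(the next term ⌊1914/11^4⌋ = 0, terminating the sum). Summing: v_11(1914!) = 174 + 15 + 1 = 190.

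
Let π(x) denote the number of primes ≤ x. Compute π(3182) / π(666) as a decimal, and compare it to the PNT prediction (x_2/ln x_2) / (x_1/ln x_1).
π(3182)/π(666) = 450/121 ≈ 3.7190;  PNT prediction ≈ 3.8513.

π(666) = 121 and π(3182) = 450, so π(3182)/π(666) ≈ 3.7190. The PNT-predicted ratio is (3182/ln(3182)) / (666/ln(666)) ≈ 3.8513. The two agree to within a few percent, as expected.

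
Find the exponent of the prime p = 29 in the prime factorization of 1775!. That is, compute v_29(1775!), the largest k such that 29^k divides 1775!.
v_29(1775!) = 63

Legendre's formula: v_p(n!) = Σ_{k ≥ 1} ⌊n / p^k⌋. For p = 29, n = 1775, the terms are:
  ⌊1775/29^1⌋ = ⌊1775/29⌋ = 61
  ⌊1775/29^2⌋ = ⌊1775/841⌋ = 2
(the next term ⌊1775/29^3⌋ = 0, terminating the sum). Summing: v_29(1775!) = 61 + 2 = 63.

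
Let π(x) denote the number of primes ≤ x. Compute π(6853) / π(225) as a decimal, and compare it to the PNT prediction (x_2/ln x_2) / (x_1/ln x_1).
π(6853)/π(225) = 881/48 ≈ 18.3542;  PNT prediction ≈ 18.6769.

π(225) = 48 and π(6853) = 881, so π(6853)/π(225) ≈ 18.3542. The PNT-predicted ratio is (6853/ln(6853)) / (225/ln(225)) ≈ 18.6769. The two agree to within a few percent, as expected.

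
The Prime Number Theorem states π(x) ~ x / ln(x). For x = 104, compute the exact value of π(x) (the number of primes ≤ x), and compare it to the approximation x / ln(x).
π(104) = 27;  x/ln(x) ≈ 22.39;  relative error ≈ 17.06%.

Directly count primes up to 104: π(104) = 27. The PNT approximation gives 104/ln(104) ≈ 104/4.64439 ≈ 22.39. Relative error (π(x) − x/ln(x)) / π(x) ≈ 17.06%; the approximation is known to undercount slightly (Li(x) is a better estimate).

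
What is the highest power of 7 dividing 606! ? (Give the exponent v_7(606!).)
v_7(606!) = 99

Legendre's formula: v_p(n!) = Σ_{k ≥ 1} ⌊n / p^k⌋. For p = 7, n = 606, the terms are:
  ⌊606/7^1⌋ = ⌊606/7⌋ = 86
  ⌊606/7^2⌋ = ⌊606/49⌋ = 12
  ⌊606/7^3⌋ = ⌊606/343⌋ = 1
(the next term ⌊606/7^4⌋ = 0, terminating the sum). Summing: v_7(606!) = 86 + 12 + 1 = 99.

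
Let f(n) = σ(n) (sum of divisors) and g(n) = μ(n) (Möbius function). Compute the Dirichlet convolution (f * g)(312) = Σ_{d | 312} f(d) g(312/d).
(σ * μ)(312) = 312

Divisors of 312: [1, 2, 3, 4, 6, 8, 12, 13, 24, 26, 39, 52, 78, 104, 156, 312]. For each d | 312:
  d = 1: σ(1) · μ(312/1) = 1 · 0 = 0
  d = 2: σ(2) · μ(312/2) = 3 · 0 = 0
  d = 3: σ(3) · μ(312/3) = 4 · 0 = 0
  d = 4: σ(4) · μ(312/4) = 7 · -1 = -7
  d = 6: σ(6) · μ(312/6) = 12 · 0 = 0
  d = 8: σ(8) · μ(312/8) = 15 · 1 = 15
  d = 12: σ(12) · μ(312/12) = 28 · 1 = 28
  d = 13: σ(13) · μ(312/13) = 14 · 0 = 0
  d = 24: σ(24) · μ(312/24) = 60 · -1 = -60
  d = 26: σ(26) · μ(312/26) = 42 · 0 = 0
  d = 39: σ(39) · μ(312/39) = 56 · 0 = 0
  d = 52: σ(52) · μ(312/52) = 98 · 1 = 98
  d = 78: σ(78) · μ(312/78) = 168 · 0 = 0
  d = 104: σ(104) · μ(312/104) = 210 · -1 = -210
  d = 156: σ(156) · μ(312/156) = 392 · -1 = -392
  d = 312: σ(312) · μ(312/312) = 840 · 1 = 840
Summing: (σ * μ)(312) = 0 + 0 + 0 + -7 + 0 + 15 + 28 + 0 + -60 + 0 + 0 + 98 + 0 + -210 + -392 + 840 = 312.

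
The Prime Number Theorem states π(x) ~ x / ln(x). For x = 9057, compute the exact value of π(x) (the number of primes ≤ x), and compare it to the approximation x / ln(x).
π(9057) = 1125;  x/ln(x) ≈ 994.04;  relative error ≈ 11.64%.

Directly count primes up to 9057: π(9057) = 1125. The PNT approximation gives 9057/ln(9057) ≈ 9057/9.11129 ≈ 994.04. Relative error (π(x) − x/ln(x)) / π(x) ≈ 11.64%; the approximation is known to undercount slightly (Li(x) is a better estimate).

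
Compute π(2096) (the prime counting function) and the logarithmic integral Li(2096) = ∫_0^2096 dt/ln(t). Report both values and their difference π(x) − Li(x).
π(2096) = 316;  Li(2096) ≈ 327.40;  π(x) − Li(x) ≈ -11.40.

Direct count of primes ≤ 2096 gives π(2096) = 316. Numerical evaluation of the logarithmic integral gives Li(2096) ≈ 327.40. The difference π(x) − Li(x) ≈ -11.40 is typically negative for small/moderate x (Li(x) overestimates), though Littlewood's theorem shows this sign changes infinitely often.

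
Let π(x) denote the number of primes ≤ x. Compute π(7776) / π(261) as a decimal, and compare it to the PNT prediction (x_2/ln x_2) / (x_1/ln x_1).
π(7776)/π(261) = 985/55 ≈ 17.9091;  PNT prediction ≈ 18.5052.

π(261) = 55 and π(7776) = 985, so π(7776)/π(261) ≈ 17.9091. The PNT-predicted ratio is (7776/ln(7776)) / (261/ln(261)) ≈ 18.5052. The two agree to within a few percent, as expected.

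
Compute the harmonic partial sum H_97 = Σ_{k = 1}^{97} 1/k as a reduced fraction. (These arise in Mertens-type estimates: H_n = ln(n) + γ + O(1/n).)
H_97 = 359553024620966925518018240656745677092407/69720375229712477164533808935312303556800

Direct summation: H_97 = 1 + 1/2 + ... + 1/97. The least common denominator is lcm(1, ..., 97) = 69720375229712477164533808935312303556800; over this denominator the numerator is 69720375229712477164533808935312303556800 + 34860187614856238582266904467656151778400 + 23240125076570825721511269645104101185600 + 17430093807428119291133452233828075889200 + 13944075045942495432906761787062460711360 + 11620062538285412860755634822552050592800 + 9960053604244639594933401276473186222400 + 8715046903714059645566726116914037944600 + 7746708358856941907170423215034700395200 + 6972037522971247716453380893531230355680 + 6338215929973861560412164448664754868800 + 5810031269142706430377817411276025296400 + 5363105786900959781887216071947100273600 + 4980026802122319797466700638236593111200 + 4648025015314165144302253929020820237120 + 4357523451857029822783363058457018972300 + 4101198542924263362619635819724253150400 + 3873354179428470953585211607517350197600 + 3669493433142761956028095207121700187200 + 3486018761485623858226690446765615177840 + 3320017868081546531644467092157728740800 + 3169107964986930780206082224332377434400 + 3031320662161412050631904736317926241600 + 2905015634571353215188908705638012648200 + 2788815009188499086581352357412492142272 + 2681552893450479890943608035973550136800 + 2582236119618980635723474405011566798400 + 2490013401061159898733350319118296555600 + 2404150869990085419466683066734907019200 + 2324012507657082572151126964510410118560 + 2249044362248789585952703514042332372800 + 2178761725928514911391681529228509486150 + 2112738643324620520137388149554918289600 + 2050599271462131681309817909862126575200 + 1992010720848927918986680255294637244480 + 1936677089714235476792605803758675098800 + 1884334465667904788230643484738170366400 + 1834746716571380978014047603560850093600 + 1787701928966986593962405357315700091200 + 1743009380742811929113345223382807588920 + 1700496956822255540598385583788104964800 + 1660008934040773265822233546078864370400 + 1621404075109592492198460672914239617600 + 1584553982493465390103041112166188717200 + 1549341671771388381434084643006940079040 + 1515660331080706025315952368158963120800 + 1483412238930052705628378913517283054400 + 1452507817285676607594454352819006324100 + 1422864800606377084990485896639026603200 + 1394407504594249543290676178706246071136 + 1367066180974754454206545273241417716800 + 1340776446725239945471804017986775068400 + 1315478777919103342727052998779477425600 + 1291118059809490317861737202505783399200 + 1267643185994772312082432889732950973760 + 1245006700530579949366675159559148277800 + 1223164477714253985342698402373900062400 + 1202075434995042709733341533367453509600 + 1181701275079872494314132354835801755200 + 1162006253828541286075563482255205059280 + 1142956970978893068271046048119873828800 + 1124522181124394792976351757021166186400 + 1106672622693848843881489030719242913600 + 1089380862964257455695840764614254743075 + 1072621157380191956377443214389420054720 + 1056369321662310260068694074777459144800 + 1040602615368842942754235954258392590400 + 1025299635731065840654908954931063287600 + 1010440220720470683543968245439308747200 + 996005360424463959493340127647318622240 + 981977115911443340345546604722708500800 + 968338544857117738396302901879337549400 + 955073633283732563897723410072771281600 + 942167232833952394115321742369085183200 + 929605003062833028860450785804164047424 + 917373358285690489007023801780425046800 + 905459418567694508630309206952107838400 + 893850964483493296981202678657850045600 + 882536395312816166639668467535598779200 + 871504690371405964556672611691403794460 + 860745373206326878574491468337188932800 + 850248478411127770299192791894052482400 + 840004520839909363428118179943521729600 + 830004467020386632911116773039432185200 + 820239708584852672523927163944850630080 + 810702037554796246099230336457119808800 + 801383623330028473155561022244969006400 + 792276991246732695051520556083094358600 + 783375002581039069264424819497891051200 + 774670835885694190717042321503470039520 + 766157969557279968841030867421014324800 + 757830165540353012657976184079481560400 + 749681454082929861984234504680777457600 + 741706119465026352814189456758641527200 + 733898686628552391205619041424340037440 + 726253908642838303797227176409503162050 + 718766754945489455304472257065075294400 = 359553024620966925518018240656745677092407, so H_97 = 359553024620966925518018240656745677092407/69720375229712477164533808935312303556800 (already in lowest terms) ≈ 5.15707. (The PNT-adjacent estimate ln(97) + γ ≈ 5.15193 matches within O(1/n).)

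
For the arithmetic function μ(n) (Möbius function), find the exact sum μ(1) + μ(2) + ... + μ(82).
Σ_{n ≤ 82} μ(n) = -3

Compute μ(n) for each 1 ≤ n ≤ 82: μ(1) = 1, μ(2) = -1, μ(3) = -1, μ(4) = 0, μ(5) = -1, μ(6) = 1, μ(7) = -1, μ(8) = 0, μ(9) = 0, μ(10) = 1, μ(11) = -1, μ(12) = 0, μ(13) = -1, μ(14) = 1, μ(15) = 1, μ(16) = 0, μ(17) = -1, μ(18) = 0, μ(19) = -1, μ(20) = 0, μ(21) = 1, μ(22) = 1, μ(23) = -1, μ(24) = 0, μ(25) = 0, μ(26) = 1, μ(27) = 0, μ(28) = 0, μ(29) = -1, μ(30) = -1, μ(31) = -1, μ(32) = 0, μ(33) = 1, μ(34) = 1, μ(35) = 1, μ(36) = 0, μ(37) = -1, μ(38) = 1, μ(39) = 1, μ(40) = 0, μ(41) = -1, μ(42) = -1, μ(43) = -1, μ(44) = 0, μ(45) = 0, μ(46) = 1, μ(47) = -1, μ(48) = 0, μ(49) = 0, μ(50) = 0, μ(51) = 1, μ(52) = 0, μ(53) = -1, μ(54) = 0, μ(55) = 1, μ(56) = 0, μ(57) = 1, μ(58) = 1, μ(59) = -1, μ(60) = 0, μ(61) = -1, μ(62) = 1, μ(63) = 0, μ(64) = 0, μ(65) = 1, μ(66) = -1, μ(67) = -1, μ(68) = 0, μ(69) = 1, μ(70) = -1, μ(71) = -1, μ(72) = 0, μ(73) = -1, μ(74) = 1, μ(75) = 0, μ(76) = 0, μ(77) = 1, μ(78) = -1, μ(79) = -1, μ(80) = 0, μ(81) = 0, μ(82) = 1. Summing all 82 values: -3. (Mertens function M(x) = Σ_{n ≤ x} μ(n); on average M(x) should be small (PNT ⟺ M(x) = o(x)).)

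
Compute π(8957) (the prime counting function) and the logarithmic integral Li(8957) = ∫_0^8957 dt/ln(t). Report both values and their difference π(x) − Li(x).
π(8957) = 1113;  Li(8957) ≈ 1132.22;  π(x) − Li(x) ≈ -19.22.

Direct count of primes ≤ 8957 gives π(8957) = 1113. Numerical evaluation of the logarithmic integral gives Li(8957) ≈ 1132.22. The difference π(x) − Li(x) ≈ -19.22 is typically negative for small/moderate x (Li(x) overestimates), though Littlewood's theorem shows this sign changes infinitely often.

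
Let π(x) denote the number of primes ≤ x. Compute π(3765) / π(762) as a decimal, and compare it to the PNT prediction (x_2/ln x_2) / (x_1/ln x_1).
π(3765)/π(762) = 523/135 ≈ 3.8741;  PNT prediction ≈ 3.9822.

π(762) = 135 and π(3765) = 523, so π(3765)/π(762) ≈ 3.8741. The PNT-predicted ratio is (3765/ln(3765)) / (762/ln(762)) ≈ 3.9822. The two agree to within a few percent, as expected.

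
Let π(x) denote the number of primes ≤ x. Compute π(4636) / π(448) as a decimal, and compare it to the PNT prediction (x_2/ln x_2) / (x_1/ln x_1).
π(4636)/π(448) = 624/86 ≈ 7.2558;  PNT prediction ≈ 7.4836.

π(448) = 86 and π(4636) = 624, so π(4636)/π(448) ≈ 7.2558. The PNT-predicted ratio is (4636/ln(4636)) / (448/ln(448)) ≈ 7.4836. The two agree to within a few percent, as expected.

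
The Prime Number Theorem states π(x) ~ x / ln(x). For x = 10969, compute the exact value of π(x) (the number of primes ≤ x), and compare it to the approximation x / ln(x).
π(10969) = 1331;  x/ln(x) ≈ 1179.10;  relative error ≈ 11.41%.

Directly count primes up to 10969: π(10969) = 1331. The PNT approximation gives 10969/ln(10969) ≈ 10969/9.30283 ≈ 1179.10. Relative error (π(x) − x/ln(x)) / π(x) ≈ 11.41%; the approximation is known to undercount slightly (Li(x) is a better estimate).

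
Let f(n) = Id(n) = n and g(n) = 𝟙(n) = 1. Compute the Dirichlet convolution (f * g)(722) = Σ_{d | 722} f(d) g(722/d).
(Id * 𝟙)(722) = 1143

Divisors of 722: [1, 2, 19, 38, 361, 722]. For each d | 722:
  d = 1: Id(1) · 𝟙(722/1) = 1 · 1 = 1
  d = 2: Id(2) · 𝟙(722/2) = 2 · 1 = 2
  d = 19: Id(19) · 𝟙(722/19) = 19 · 1 = 19
  d = 38: Id(38) · 𝟙(722/38) = 38 · 1 = 38
  d = 361: Id(361) · 𝟙(722/361) = 361 · 1 = 361
  d = 722: Id(722) · 𝟙(722/722) = 722 · 1 = 722
Summing: (Id * 𝟙)(722) = 1 + 2 + 19 + 38 + 361 + 722 = 1143.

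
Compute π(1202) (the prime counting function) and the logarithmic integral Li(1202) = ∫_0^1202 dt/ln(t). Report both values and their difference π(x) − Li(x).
π(1202) = 197;  Li(1202) ≈ 206.46;  π(x) − Li(x) ≈ -9.46.

Direct count of primes ≤ 1202 gives π(1202) = 197. Numerical evaluation of the logarithmic integral gives Li(1202) ≈ 206.46. The difference π(x) − Li(x) ≈ -9.46 is typically negative for small/moderate x (Li(x) overestimates), though Littlewood's theorem shows this sign changes infinitely often.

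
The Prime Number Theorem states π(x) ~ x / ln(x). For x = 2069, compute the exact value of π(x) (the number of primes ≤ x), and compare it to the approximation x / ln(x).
π(2069) = 312;  x/ln(x) ≈ 271.00;  relative error ≈ 13.14%.

Directly count primes up to 2069: π(2069) = 312. The PNT approximation gives 2069/ln(2069) ≈ 2069/7.63482 ≈ 271.00. Relative error (π(x) − x/ln(x)) / π(x) ≈ 13.14%; the approximation is known to undercount slightly (Li(x) is a better estimate).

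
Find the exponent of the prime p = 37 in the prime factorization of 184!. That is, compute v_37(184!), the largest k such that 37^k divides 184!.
v_37(184!) = 4

Legendre's formula: v_p(n!) = Σ_{k ≥ 1} ⌊n / p^k⌋. For p = 37, n = 184, the terms are:
  ⌊184/37^1⌋ = ⌊184/37⌋ = 4
(the next term ⌊184/37^2⌋ = 0, terminating the sum). Summing: v_37(184!) = 4 = 4.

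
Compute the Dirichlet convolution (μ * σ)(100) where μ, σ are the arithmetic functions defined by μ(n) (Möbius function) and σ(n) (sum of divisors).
(μ * σ)(100) = 100

Divisors of 100: [1, 2, 4, 5, 10, 20, 25, 50, 100]. For each d | 100:
  d = 1: μ(1) · σ(100/1) = 1 · 217 = 217
  d = 2: μ(2) · σ(100/2) = -1 · 93 = -93
  d = 4: μ(4) · σ(100/4) = 0 · 31 = 0
  d = 5: μ(5) · σ(100/5) = -1 · 42 = -42
  d = 10: μ(10) · σ(100/10) = 1 · 18 = 18
  d = 20: μ(20) · σ(100/20) = 0 · 6 = 0
  d = 25: μ(25) · σ(100/25) = 0 · 7 = 0
  d = 50: μ(50) · σ(100/50) = 0 · 3 = 0
  d = 100: μ(100) · σ(100/100) = 0 · 1 = 0
Summing: (μ * σ)(100) = 217 + -93 + 0 + -42 + 18 + 0 + 0 + 0 + 0 = 100.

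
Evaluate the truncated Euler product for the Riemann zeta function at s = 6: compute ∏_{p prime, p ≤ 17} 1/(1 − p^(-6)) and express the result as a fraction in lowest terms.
∏ = 3816568575537013278125/3751506094174038687744

The primes p ≤ 17 are [2, 3, 5, 7, 11, 13, 17]. For each prime, (1 − 1/p^6)^(-1) = p^6 / (p^6 − 1). The product is (1 − 1/2^6)^(-1), (1 − 1/3^6)^(-1), (1 − 1/5^6)^(-1), (1 − 1/7^6)^(-1), (1 − 1/11^6)^(-1), (1 − 1/13^6)^(-1), (1 − 1/17^6)^(-1) = ∏ p^6 / (p^6 − 1) = 3816568575537013278125/3751506094174038687744.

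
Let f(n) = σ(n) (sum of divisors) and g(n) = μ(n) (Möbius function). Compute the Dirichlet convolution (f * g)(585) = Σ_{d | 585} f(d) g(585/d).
(σ * μ)(585) = 585

Divisors of 585: [1, 3, 5, 9, 13, 15, 39, 45, 65, 117, 195, 585]. For each d | 585:
  d = 1: σ(1) · μ(585/1) = 1 · 0 = 0
  d = 3: σ(3) · μ(585/3) = 4 · -1 = -4
  d = 5: σ(5) · μ(585/5) = 6 · 0 = 0
  d = 9: σ(9) · μ(585/9) = 13 · 1 = 13
  d = 13: σ(13) · μ(585/13) = 14 · 0 = 0
  d = 15: σ(15) · μ(585/15) = 24 · 1 = 24
  d = 39: σ(39) · μ(585/39) = 56 · 1 = 56
  d = 45: σ(45) · μ(585/45) = 78 · -1 = -78
  d = 65: σ(65) · μ(585/65) = 84 · 0 = 0
  d = 117: σ(117) · μ(585/117) = 182 · -1 = -182
  d = 195: σ(195) · μ(585/195) = 336 · -1 = -336
  d = 585: σ(585) · μ(585/585) = 1092 · 1 = 1092
Summing: (σ * μ)(585) = 0 + -4 + 0 + 13 + 0 + 24 + 56 + -78 + 0 + -182 + -336 + 1092 = 585.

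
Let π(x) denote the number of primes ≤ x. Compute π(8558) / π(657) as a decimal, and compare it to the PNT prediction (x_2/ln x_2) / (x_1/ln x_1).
π(8558)/π(657) = 1066/119 ≈ 8.9580;  PNT prediction ≈ 9.3331.

π(657) = 119 and π(8558) = 1066, so π(8558)/π(657) ≈ 8.9580. The PNT-predicted ratio is (8558/ln(8558)) / (657/ln(657)) ≈ 9.3331. The two agree to within a few percent, as expected.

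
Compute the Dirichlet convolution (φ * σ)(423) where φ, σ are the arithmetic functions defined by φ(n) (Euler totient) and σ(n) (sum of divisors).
(φ * σ)(423) = 2538

Divisors of 423: [1, 3, 9, 47, 141, 423]. For each d | 423:
  d = 1: φ(1) · σ(423/1) = 1 · 624 = 624
  d = 3: φ(3) · σ(423/3) = 2 · 192 = 384
  d = 9: φ(9) · σ(423/9) = 6 · 48 = 288
  d = 47: φ(47) · σ(423/47) = 46 · 13 = 598
  d = 141: φ(141) · σ(423/141) = 92 · 4 = 368
  d = 423: φ(423) · σ(423/423) = 276 · 1 = 276
Summing: (φ * σ)(423) = 624 + 384 + 288 + 598 + 368 + 276 = 2538.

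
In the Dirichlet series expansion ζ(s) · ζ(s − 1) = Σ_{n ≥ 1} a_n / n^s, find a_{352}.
σ(352) = 756

In the product (Σ m^0/m^s)(Σ k / k^s) = Σ (Σ_{d | n} d) / n^s, the coefficient of 1/n^s is σ(n) = Σ_{d | n} d. For n = 352, divisors are [1, 2, 4, 8, 11, 16, 22, 32, 44, 88, 176, 352]; summing: σ(352) = 756.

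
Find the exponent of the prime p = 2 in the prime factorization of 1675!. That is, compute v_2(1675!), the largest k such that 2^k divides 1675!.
v_2(1675!) = 1669

Legendre's formula: v_p(n!) = Σ_{k ≥ 1} ⌊n / p^k⌋. For p = 2, n = 1675, the terms are:
  ⌊1675/2^1⌋ = ⌊1675/2⌋ = 837
  ⌊1675/2^2⌋ = ⌊1675/4⌋ = 418
  ⌊1675/2^3⌋ = ⌊1675/8⌋ = 209
  ⌊1675/2^4⌋ = ⌊1675/16⌋ = 104
  ⌊1675/2^5⌋ = ⌊1675/32⌋ = 52
  ⌊1675/2^6⌋ = ⌊1675/64⌋ = 26
  ⌊1675/2^7⌋ = ⌊1675/128⌋ = 13
  ⌊1675/2^8⌋ = ⌊1675/256⌋ = 6
  ⌊1675/2^9⌋ = ⌊1675/512⌋ = 3
  ⌊1675/2^10⌋ = ⌊1675/1024⌋ = 1
(the next term ⌊1675/2^11⌋ = 0, terminating the sum). Summing: v_2(1675!) = 837 + 418 + 209 + 104 + 52 + 26 + 13 + 6 + 3 + 1 = 1669.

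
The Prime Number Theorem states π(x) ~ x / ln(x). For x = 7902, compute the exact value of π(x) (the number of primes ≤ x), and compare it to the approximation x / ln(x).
π(7902) = 998;  x/ln(x) ≈ 880.46;  relative error ≈ 11.78%.

Directly count primes up to 7902: π(7902) = 998. The PNT approximation gives 7902/ln(7902) ≈ 7902/8.97487 ≈ 880.46. Relative error (π(x) − x/ln(x)) / π(x) ≈ 11.78%; the approximation is known to undercount slightly (Li(x) is a better estimate).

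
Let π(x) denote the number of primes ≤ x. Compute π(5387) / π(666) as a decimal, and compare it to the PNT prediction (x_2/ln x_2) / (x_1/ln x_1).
π(5387)/π(666) = 710/121 ≈ 5.8678;  PNT prediction ≈ 6.1206.

π(666) = 121 and π(5387) = 710, so π(5387)/π(666) ≈ 5.8678. The PNT-predicted ratio is (5387/ln(5387)) / (666/ln(666)) ≈ 6.1206. The two agree to within a few percent, as expected.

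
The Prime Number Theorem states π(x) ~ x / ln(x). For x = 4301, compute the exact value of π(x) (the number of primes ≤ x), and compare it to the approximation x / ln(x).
π(4301) = 590;  x/ln(x) ≈ 514.07;  relative error ≈ 12.87%.

Directly count primes up to 4301: π(4301) = 590. The PNT approximation gives 4301/ln(4301) ≈ 4301/8.36660 ≈ 514.07. Relative error (π(x) − x/ln(x)) / π(x) ≈ 12.87%; the approximation is known to undercount slightly (Li(x) is a better estimate).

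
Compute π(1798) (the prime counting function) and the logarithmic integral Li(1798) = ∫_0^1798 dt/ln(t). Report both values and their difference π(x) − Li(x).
π(1798) = 278;  Li(1798) ≈ 288.05;  π(x) − Li(x) ≈ -10.05.

Direct count of primes ≤ 1798 gives π(1798) = 278. Numerical evaluation of the logarithmic integral gives Li(1798) ≈ 288.05. The difference π(x) − Li(x) ≈ -10.05 is typically negative for small/moderate x (Li(x) overestimates), though Littlewood's theorem shows this sign changes infinitely often.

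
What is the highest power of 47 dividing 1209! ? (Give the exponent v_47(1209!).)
v_47(1209!) = 25

Legendre's formula: v_p(n!) = Σ_{k ≥ 1} ⌊n / p^k⌋. For p = 47, n = 1209, the terms are:
  ⌊1209/47^1⌋ = ⌊1209/47⌋ = 25
(the next term ⌊1209/47^2⌋ = 0, terminating the sum). Summing: v_47(1209!) = 25 = 25.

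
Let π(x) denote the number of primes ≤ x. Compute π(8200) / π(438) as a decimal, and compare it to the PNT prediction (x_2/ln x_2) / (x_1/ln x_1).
π(8200)/π(438) = 1028/84 ≈ 12.2381;  PNT prediction ≈ 12.6353.

π(438) = 84 and π(8200) = 1028, so π(8200)/π(438) ≈ 12.2381. The PNT-predicted ratio is (8200/ln(8200)) / (438/ln(438)) ≈ 12.6353. The two agree to within a few percent, as expected.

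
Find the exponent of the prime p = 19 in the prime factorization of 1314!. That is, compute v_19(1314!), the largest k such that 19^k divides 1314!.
v_19(1314!) = 72

Legendre's formula: v_p(n!) = Σ_{k ≥ 1} ⌊n / p^k⌋. For p = 19, n = 1314, the terms are:
  ⌊1314/19^1⌋ = ⌊1314/19⌋ = 69
  ⌊1314/19^2⌋ = ⌊1314/361⌋ = 3
(the next term ⌊1314/19^3⌋ = 0, terminating the sum). Summing: v_19(1314!) = 69 + 3 = 72.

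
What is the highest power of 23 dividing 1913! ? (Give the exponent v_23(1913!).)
v_23(1913!) = 86

Legendre's formula: v_p(n!) = Σ_{k ≥ 1} ⌊n / p^k⌋. For p = 23, n = 1913, the terms are:
  ⌊1913/23^1⌋ = ⌊1913/23⌋ = 83
  ⌊1913/23^2⌋ = ⌊1913/529⌋ = 3
(the next term ⌊1913/23^3⌋ = 0, terminating the sum). Summing: v_23(1913!) = 83 + 3 = 86.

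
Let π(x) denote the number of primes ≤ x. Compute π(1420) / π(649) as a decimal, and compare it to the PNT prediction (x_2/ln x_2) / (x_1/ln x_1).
π(1420)/π(649) = 223/118 ≈ 1.8898;  PNT prediction ≈ 1.9520.

π(649) = 118 and π(1420) = 223, so π(1420)/π(649) ≈ 1.8898. The PNT-predicted ratio is (1420/ln(1420)) / (649/ln(649)) ≈ 1.9520. The two agree to within a few percent, as expected.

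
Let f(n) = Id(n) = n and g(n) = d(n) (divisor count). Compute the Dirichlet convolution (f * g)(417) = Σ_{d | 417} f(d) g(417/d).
(Id * d)(417) = 705

Divisors of 417: [1, 3, 139, 417]. For each d | 417:
  d = 1: Id(1) · d(417/1) = 1 · 4 = 4
  d = 3: Id(3) · d(417/3) = 3 · 2 = 6
  d = 139: Id(139) · d(417/139) = 139 · 2 = 278
  d = 417: Id(417) · d(417/417) = 417 · 1 = 417
Summing: (Id * d)(417) = 4 + 6 + 278 + 417 = 705.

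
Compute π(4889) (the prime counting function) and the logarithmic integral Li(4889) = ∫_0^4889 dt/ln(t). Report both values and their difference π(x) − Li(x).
π(4889) = 654;  Li(4889) ≈ 671.23;  π(x) − Li(x) ≈ -17.23.

Direct count of primes ≤ 4889 gives π(4889) = 654. Numerical evaluation of the logarithmic integral gives Li(4889) ≈ 671.23. The difference π(x) − Li(x) ≈ -17.23 is typically negative for small/moderate x (Li(x) overestimates), though Littlewood's theorem shows this sign changes infinitely often.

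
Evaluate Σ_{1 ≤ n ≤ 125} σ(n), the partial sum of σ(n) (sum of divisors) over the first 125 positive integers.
Σ_{n ≤ 125} σ(n) = 12840

Compute σ(n) for each 1 ≤ n ≤ 125: σ(1) = 1, σ(2) = 3, σ(3) = 4, σ(4) = 7, σ(5) = 6, σ(6) = 12, σ(7) = 8, σ(8) = 15, σ(9) = 13, σ(10) = 18, σ(11) = 12, σ(12) = 28, σ(13) = 14, σ(14) = 24, σ(15) = 24, σ(16) = 31, σ(17) = 18, σ(18) = 39, σ(19) = 20, σ(20) = 42, σ(21) = 32, σ(22) = 36, σ(23) = 24, σ(24) = 60, σ(25) = 31, σ(26) = 42, σ(27) = 40, σ(28) = 56, σ(29) = 30, σ(30) = 72, σ(31) = 32, σ(32) = 63, σ(33) = 48, σ(34) = 54, σ(35) = 48, σ(36) = 91, σ(37) = 38, σ(38) = 60, σ(39) = 56, σ(40) = 90, σ(41) = 42, σ(42) = 96, σ(43) = 44, σ(44) = 84, σ(45) = 78, σ(46) = 72, σ(47) = 48, σ(48) = 124, σ(49) = 57, σ(50) = 93, σ(51) = 72, σ(52) = 98, σ(53) = 54, σ(54) = 120, σ(55) = 72, σ(56) = 120, σ(57) = 80, σ(58) = 90, σ(59) = 60, σ(60) = 168, σ(61) = 62, σ(62) = 96, σ(63) = 104, σ(64) = 127, σ(65) = 84, σ(66) = 144, σ(67) = 68, σ(68) = 126, σ(69) = 96, σ(70) = 144, σ(71) = 72, σ(72) = 195, σ(73) = 74, σ(74) = 114, σ(75) = 124, σ(76) = 140, σ(77) = 96, σ(78) = 168, σ(79) = 80, σ(80) = 186, σ(81) = 121, σ(82) = 126, σ(83) = 84, σ(84) = 224, σ(85) = 108, σ(86) = 132, σ(87) = 120, σ(88) = 180, σ(89) = 90, σ(90) = 234, σ(91) = 112, σ(92) = 168, σ(93) = 128, σ(94) = 144, σ(95) = 120, σ(96) = 252, σ(97) = 98, σ(98) = 171, σ(99) = 156, σ(100) = 217, σ(101) = 102, σ(102) = 216, σ(103) = 104, σ(104) = 210, σ(105) = 192, σ(106) = 162, σ(107) = 108, σ(108) = 280, σ(109) = 110, σ(110) = 216, σ(111) = 152, σ(112) = 248, σ(113) = 114, σ(114) = 240, σ(115) = 144, σ(116) = 210, σ(117) = 182, σ(118) = 180, σ(119) = 144, σ(120) = 360, σ(121) = 133, σ(122) = 186, σ(123) = 168, σ(124) = 224, σ(125) = 156. Summing all 125 values: 12840. (Average order: Σ_{n ≤ x} σ(n) ~ (π²/12) x². For x = 125, (π²/12)·125² ≈ 12851.05.)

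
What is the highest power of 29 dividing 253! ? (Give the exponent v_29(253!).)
v_29(253!) = 8

Legendre's formula: v_p(n!) = Σ_{k ≥ 1} ⌊n / p^k⌋. For p = 29, n = 253, the terms are:
  ⌊253/29^1⌋ = ⌊253/29⌋ = 8
(the next term ⌊253/29^2⌋ = 0, terminating the sum). Summing: v_29(253!) = 8 = 8.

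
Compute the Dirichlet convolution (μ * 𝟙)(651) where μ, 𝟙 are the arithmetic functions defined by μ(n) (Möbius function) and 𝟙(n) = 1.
(μ * 𝟙)(651) = 0

Divisors of 651: [1, 3, 7, 21, 31, 93, 217, 651]. For each d | 651:
  d = 1: μ(1) · 𝟙(651/1) = 1 · 1 = 1
  d = 3: μ(3) · 𝟙(651/3) = -1 · 1 = -1
  d = 7: μ(7) · 𝟙(651/7) = -1 · 1 = -1
  d = 21: μ(21) · 𝟙(651/21) = 1 · 1 = 1
  d = 31: μ(31) · 𝟙(651/31) = -1 · 1 = -1
  d = 93: μ(93) · 𝟙(651/93) = 1 · 1 = 1
  d = 217: μ(217) · 𝟙(651/217) = 1 · 1 = 1
  d = 651: μ(651) · 𝟙(651/651) = -1 · 1 = -1
Summing: (μ * 𝟙)(651) = 1 + -1 + -1 + 1 + -1 + 1 + 1 + -1 = 0.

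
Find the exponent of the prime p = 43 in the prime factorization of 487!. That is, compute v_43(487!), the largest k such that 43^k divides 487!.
v_43(487!) = 11

Legendre's formula: v_p(n!) = Σ_{k ≥ 1} ⌊n / p^k⌋. For p = 43, n = 487, the terms are:
  ⌊487/43^1⌋ = ⌊487/43⌋ = 11
(the next term ⌊487/43^2⌋ = 0, terminating the sum). Summing: v_43(487!) = 11 = 11.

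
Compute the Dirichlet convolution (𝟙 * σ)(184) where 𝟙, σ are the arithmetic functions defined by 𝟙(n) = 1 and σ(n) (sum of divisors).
(𝟙 * σ)(184) = 650

Divisors of 184: [1, 2, 4, 8, 23, 46, 92, 184]. For each d | 184:
  d = 1: 𝟙(1) · σ(184/1) = 1 · 360 = 360
  d = 2: 𝟙(2) · σ(184/2) = 1 · 168 = 168
  d = 4: 𝟙(4) · σ(184/4) = 1 · 72 = 72
  d = 8: 𝟙(8) · σ(184/8) = 1 · 24 = 24
  d = 23: 𝟙(23) · σ(184/23) = 1 · 15 = 15
  d = 46: 𝟙(46) · σ(184/46) = 1 · 7 = 7
  d = 92: 𝟙(92) · σ(184/92) = 1 · 3 = 3
  d = 184: 𝟙(184) · σ(184/184) = 1 · 1 = 1
Summing: (𝟙 * σ)(184) = 360 + 168 + 72 + 24 + 15 + 7 + 3 + 1 = 650.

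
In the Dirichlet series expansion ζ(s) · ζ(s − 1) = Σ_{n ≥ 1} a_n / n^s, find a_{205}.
σ(205) = 252

In the product (Σ m^0/m^s)(Σ k / k^s) = Σ (Σ_{d | n} d) / n^s, the coefficient of 1/n^s is σ(n) = Σ_{d | n} d. For n = 205, divisors are [1, 5, 41, 205]; summing: σ(205) = 252.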